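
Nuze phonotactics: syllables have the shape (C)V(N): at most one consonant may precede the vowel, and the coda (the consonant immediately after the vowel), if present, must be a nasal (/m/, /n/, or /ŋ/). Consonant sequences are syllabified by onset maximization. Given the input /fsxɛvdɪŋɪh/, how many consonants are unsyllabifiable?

The consonants /f/, /s/, /v/, /h/ cannot be parsed into a legal (C)V(N) syllable (only a nasal (/m/, /n/, or /ŋ/) is licensed in coda position; onsets are limited to one consonant).

4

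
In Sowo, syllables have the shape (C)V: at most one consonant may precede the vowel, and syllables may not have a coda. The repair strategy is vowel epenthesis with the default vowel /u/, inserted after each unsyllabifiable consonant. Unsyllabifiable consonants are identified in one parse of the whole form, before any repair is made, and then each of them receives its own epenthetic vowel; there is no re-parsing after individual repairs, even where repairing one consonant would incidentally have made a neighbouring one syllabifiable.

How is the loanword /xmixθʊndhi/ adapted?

Syllabifying with onset maximization leaves /x/, /x/, /n/, /d/ stranded (no codas are permitted; onsets are limited to one consonant).
Inserting the epenthetic vowel yields /x/ → /xu/, /x/ → /xu/, /n/ → /nu/, /d/ → /du/.

xumixuθʊnuduhi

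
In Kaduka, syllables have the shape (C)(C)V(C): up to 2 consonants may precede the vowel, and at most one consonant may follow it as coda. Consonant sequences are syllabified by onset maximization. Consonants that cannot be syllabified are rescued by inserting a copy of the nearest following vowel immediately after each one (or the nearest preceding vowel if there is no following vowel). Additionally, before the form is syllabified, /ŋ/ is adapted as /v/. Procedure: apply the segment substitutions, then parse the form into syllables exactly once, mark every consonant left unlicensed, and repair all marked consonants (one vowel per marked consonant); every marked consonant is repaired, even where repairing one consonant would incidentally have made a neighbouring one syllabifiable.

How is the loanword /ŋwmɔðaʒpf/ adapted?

Substitution: /ŋ/ → /v/, giving /vwmɔðaʒpf/.
Syllabifying with onset maximization leaves /v/, /p/, /f/ stranded (at most one coda consonant is licensed; onsets may contain at most 2 consonants).
Inserting the epenthetic vowel yields /v/ → /vɔ/, /p/ → /pa/, /f/ → /fa/.

vɔwmɔðaʒpafa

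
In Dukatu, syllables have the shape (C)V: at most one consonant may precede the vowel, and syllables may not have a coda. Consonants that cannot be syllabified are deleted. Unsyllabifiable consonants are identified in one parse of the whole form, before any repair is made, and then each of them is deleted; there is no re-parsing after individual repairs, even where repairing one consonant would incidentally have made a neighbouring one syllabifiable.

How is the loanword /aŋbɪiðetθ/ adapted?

The consonants /ŋ/, /t/, /θ/ cannot be parsed into a legal (C)V syllable (no codas are permitted; onsets are limited to one consonant).
Deleting the stranded consonants removes /ŋ/, /t/, /θ/.

abɪiðe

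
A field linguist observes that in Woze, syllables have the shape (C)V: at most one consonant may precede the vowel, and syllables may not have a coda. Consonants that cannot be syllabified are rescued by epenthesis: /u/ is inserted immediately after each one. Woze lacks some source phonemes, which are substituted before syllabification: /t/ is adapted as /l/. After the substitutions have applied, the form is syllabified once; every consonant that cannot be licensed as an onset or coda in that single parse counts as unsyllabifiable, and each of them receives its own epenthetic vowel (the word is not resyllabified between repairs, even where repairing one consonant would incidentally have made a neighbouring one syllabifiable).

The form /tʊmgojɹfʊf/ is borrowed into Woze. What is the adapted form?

lʊmugojuɹufʊfu

Substitution: /t/ → /l/, giving /lʊmgojɹfʊf/.
Under (C)V, the unsyllabifiable consonants are /m/, /j/, /ɹ/, /f/ (no codas are permitted; onsets are limited to one consonant).
Epenthesis after each stranded consonant: /m/ → /mu/, /j/ → /ju/, /ɹ/ → /ɹu/, /f/ → /fu/.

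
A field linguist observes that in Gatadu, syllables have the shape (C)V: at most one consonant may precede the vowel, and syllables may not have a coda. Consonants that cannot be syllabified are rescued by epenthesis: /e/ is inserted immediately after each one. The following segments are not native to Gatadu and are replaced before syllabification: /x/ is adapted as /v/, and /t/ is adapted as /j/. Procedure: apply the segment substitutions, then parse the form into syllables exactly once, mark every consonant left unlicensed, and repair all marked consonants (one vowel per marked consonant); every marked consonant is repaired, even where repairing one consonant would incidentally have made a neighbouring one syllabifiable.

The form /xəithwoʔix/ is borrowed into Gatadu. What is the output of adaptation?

vəijehewoʔive

Substitution: /x/ → /v/, /t/ → /j/, giving /vəijhwoʔiv/.
The consonants /j/, /h/, /v/ cannot be parsed into a legal (C)V syllable (no codas are permitted; onsets are limited to one consonant).
Inserting the epenthetic vowel yields /j/ → /je/, /h/ → /he/, /v/ → /ve/.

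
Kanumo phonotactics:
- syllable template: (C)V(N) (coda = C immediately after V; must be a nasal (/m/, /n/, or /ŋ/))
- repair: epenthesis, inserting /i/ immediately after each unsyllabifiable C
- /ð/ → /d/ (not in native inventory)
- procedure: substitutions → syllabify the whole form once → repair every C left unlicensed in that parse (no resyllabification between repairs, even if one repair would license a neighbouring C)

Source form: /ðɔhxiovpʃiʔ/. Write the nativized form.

dɔhixiovipiʃiʔi

Substitution: /ð/ → /d/, giving /dɔhxiovpʃiʔ/.
The consonants /h/, /v/, /p/, /ʔ/ cannot be parsed into a legal (C)V(N) syllable (only a nasal (/m/, /n/, or /ŋ/) is licensed in coda position; onsets are limited to one consonant).
Inserting the epenthetic vowel yields /h/ → /hi/, /v/ → /vi/, /p/ → /pi/, /ʔ/ → /ʔi/.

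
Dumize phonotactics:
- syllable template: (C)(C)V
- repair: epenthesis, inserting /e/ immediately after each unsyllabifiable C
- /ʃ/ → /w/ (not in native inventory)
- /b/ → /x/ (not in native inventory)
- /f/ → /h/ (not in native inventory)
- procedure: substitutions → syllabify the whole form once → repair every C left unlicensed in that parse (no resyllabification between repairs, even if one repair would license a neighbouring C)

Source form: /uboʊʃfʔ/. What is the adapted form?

uxoʊweheʔe

Substitution: /b/ → /x/, /ʃ/ → /w/, /f/ → /h/, giving /uxoʊwhʔ/.
Syllabifying with onset maximization leaves /w/, /h/, /ʔ/ stranded (no codas are permitted; onsets may contain at most 2 consonants).
Epenthesis after each stranded consonant: /w/ → /we/, /h/ → /he/, /ʔ/ → /ʔe/.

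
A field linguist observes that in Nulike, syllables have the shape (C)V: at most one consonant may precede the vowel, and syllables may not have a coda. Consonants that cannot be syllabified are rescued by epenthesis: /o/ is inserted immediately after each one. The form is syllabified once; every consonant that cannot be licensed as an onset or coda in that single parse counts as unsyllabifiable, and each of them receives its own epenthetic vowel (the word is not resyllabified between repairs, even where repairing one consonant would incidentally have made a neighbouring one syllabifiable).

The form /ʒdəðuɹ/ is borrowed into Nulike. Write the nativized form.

ʒodəðuɹo

The consonants /ʒ/, /ɹ/ cannot be parsed into a legal (C)V syllable (no codas are permitted; onsets are limited to one consonant).
Each unlicensed consonant becomes the onset of a new syllable: /ʒ/ → /ʒo/, /ɹ/ → /ɹo/.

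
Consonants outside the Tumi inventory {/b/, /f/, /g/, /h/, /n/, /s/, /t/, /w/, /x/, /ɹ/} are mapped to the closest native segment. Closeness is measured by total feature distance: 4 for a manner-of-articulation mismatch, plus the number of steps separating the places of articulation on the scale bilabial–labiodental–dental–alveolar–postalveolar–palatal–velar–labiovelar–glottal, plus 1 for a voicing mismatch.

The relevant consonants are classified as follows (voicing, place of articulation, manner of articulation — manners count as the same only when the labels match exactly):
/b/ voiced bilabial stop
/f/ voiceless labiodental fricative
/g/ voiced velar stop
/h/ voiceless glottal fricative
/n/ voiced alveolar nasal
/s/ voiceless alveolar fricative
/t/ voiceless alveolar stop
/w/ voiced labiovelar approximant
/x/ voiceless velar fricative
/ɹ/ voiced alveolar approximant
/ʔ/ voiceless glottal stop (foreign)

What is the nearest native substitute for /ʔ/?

/g/ is closest: same manner (stop), place distance 2 (glottal→velar), voicing differs (+1); total 3. Next closest is /h/ at distance 4.

g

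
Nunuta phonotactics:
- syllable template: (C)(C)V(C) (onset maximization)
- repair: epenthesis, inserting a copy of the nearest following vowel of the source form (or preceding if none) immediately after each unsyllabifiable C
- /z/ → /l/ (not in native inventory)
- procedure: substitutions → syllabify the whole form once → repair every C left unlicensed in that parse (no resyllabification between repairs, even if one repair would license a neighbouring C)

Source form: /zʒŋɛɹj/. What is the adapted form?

lɛʒŋɛɹjɛ

Substitution: /z/ → /l/, giving /lʒŋɛɹj/.
Syllabifying with onset maximization leaves /l/, /j/ stranded (at most one coda consonant is licensed; onsets may contain at most 2 consonants).
Inserting the epenthetic vowel yields /l/ → /lɛ/, /j/ → /jɛ/.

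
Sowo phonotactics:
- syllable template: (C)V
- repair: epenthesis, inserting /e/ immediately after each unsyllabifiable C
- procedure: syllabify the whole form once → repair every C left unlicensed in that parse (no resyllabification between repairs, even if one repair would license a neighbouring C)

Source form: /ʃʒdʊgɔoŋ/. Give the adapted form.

Syllabifying with onset maximization leaves /ʃ/, /ʒ/, /ŋ/ stranded (no codas are permitted; onsets are limited to one consonant).
Epenthesis after each stranded consonant: /ʃ/ → /ʃe/, /ʒ/ → /ʒe/, /ŋ/ → /ŋe/.

ʃeʒedʊgɔoŋe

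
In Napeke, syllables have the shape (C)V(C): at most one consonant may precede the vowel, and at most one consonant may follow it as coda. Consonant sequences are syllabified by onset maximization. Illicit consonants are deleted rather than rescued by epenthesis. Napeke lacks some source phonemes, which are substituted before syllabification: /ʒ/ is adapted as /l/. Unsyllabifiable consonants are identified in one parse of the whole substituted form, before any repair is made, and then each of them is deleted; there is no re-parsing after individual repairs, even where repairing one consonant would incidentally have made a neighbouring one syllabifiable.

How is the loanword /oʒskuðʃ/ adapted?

olkuð

Substitution: /ʒ/ → /l/, giving /olskuðʃ/.
The consonants /s/, /ʃ/ cannot be parsed into a legal (C)V(C) syllable (at most one coda consonant is licensed; onsets are limited to one consonant).
Deleting the stranded consonants removes /s/, /ʃ/.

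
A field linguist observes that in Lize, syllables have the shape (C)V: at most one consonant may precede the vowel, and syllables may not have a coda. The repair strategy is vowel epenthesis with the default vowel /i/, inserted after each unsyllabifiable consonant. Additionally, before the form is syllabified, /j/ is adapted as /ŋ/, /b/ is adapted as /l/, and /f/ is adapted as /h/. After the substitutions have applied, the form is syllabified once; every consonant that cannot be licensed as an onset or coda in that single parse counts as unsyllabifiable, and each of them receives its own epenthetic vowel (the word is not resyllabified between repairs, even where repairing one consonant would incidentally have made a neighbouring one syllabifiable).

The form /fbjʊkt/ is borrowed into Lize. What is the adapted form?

Substitution: /f/ → /h/, /b/ → /l/, /j/ → /ŋ/, giving /hlŋʊkt/.
Syllabifying with onset maximization leaves /h/, /l/, /k/, /t/ stranded (no codas are permitted; onsets are limited to one consonant).
Epenthesis after each stranded consonant: /h/ → /hi/, /l/ → /li/, /k/ → /ki/, /t/ → /ti/.

hiliŋʊkiti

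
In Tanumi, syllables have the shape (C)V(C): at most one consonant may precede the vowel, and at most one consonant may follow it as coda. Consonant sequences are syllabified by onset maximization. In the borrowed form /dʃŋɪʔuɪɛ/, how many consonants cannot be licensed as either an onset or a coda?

The consonants /d/, /ʃ/ cannot be parsed into a legal (C)V(C) syllable (at most one coda consonant is licensed; onsets are limited to one consonant).

2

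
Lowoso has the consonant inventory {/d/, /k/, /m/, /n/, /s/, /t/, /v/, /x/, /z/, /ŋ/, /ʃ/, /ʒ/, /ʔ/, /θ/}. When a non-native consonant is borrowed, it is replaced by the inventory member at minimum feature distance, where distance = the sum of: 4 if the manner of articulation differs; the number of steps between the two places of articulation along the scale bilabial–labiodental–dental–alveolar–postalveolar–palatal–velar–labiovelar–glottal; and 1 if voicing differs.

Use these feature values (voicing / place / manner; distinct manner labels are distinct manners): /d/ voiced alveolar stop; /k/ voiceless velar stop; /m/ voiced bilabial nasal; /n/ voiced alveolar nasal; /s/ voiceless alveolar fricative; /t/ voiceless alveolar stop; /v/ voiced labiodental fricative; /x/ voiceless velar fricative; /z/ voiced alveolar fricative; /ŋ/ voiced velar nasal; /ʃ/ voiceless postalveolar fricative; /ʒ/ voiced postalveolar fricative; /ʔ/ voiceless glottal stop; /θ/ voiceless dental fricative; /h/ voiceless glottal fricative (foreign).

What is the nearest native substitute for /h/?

/x/ is closest: same manner (fricative), place distance 2 (glottal→velar), same voicing; total 2. Next closest is /ʃ/ at distance 4.

x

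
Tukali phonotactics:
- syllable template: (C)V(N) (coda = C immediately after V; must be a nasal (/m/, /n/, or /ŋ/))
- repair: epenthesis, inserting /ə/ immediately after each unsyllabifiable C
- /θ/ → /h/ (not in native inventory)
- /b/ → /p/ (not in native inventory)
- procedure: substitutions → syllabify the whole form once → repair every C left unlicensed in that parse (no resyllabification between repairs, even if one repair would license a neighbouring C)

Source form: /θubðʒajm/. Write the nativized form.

hupəðəʒajəmə

Substitution: /θ/ → /h/, /b/ → /p/, giving /hupðʒajm/.
Syllabifying with onset maximization leaves /p/, /ð/, /j/, /m/ stranded (only a nasal (/m/, /n/, or /ŋ/) is licensed in coda position; onsets are limited to one consonant).
Inserting the epenthetic vowel yields /p/ → /pə/, /ð/ → /ðə/, /j/ → /jə/, /m/ → /mə/.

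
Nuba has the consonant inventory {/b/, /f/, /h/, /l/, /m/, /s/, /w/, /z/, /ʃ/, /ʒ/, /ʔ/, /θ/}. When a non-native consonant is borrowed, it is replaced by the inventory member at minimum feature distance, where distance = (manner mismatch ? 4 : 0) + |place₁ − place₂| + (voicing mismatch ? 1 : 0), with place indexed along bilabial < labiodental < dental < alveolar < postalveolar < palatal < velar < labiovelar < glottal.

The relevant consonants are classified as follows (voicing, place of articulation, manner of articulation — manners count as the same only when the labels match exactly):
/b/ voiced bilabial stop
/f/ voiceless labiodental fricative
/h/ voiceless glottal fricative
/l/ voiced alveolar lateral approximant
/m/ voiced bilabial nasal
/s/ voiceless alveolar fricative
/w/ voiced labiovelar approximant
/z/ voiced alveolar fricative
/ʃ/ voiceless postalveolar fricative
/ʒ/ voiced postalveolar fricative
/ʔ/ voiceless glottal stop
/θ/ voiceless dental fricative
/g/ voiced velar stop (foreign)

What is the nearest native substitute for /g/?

ʔ

/ʔ/ is closest: same manner (stop), place distance 2 (velar→glottal), voicing differs (+1); total 3. Next closest is /w/ at distance 5.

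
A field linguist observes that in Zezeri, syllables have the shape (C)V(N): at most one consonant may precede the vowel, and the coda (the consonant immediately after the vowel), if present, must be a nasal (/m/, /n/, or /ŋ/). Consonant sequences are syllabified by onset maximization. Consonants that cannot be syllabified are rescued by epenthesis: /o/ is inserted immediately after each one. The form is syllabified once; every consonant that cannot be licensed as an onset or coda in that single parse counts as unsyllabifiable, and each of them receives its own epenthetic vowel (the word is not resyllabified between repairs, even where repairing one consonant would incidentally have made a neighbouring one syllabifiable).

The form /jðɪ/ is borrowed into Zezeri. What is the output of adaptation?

joðɪ

The consonants /j/ cannot be parsed into a legal (C)V(N) syllable (only a nasal (/m/, /n/, or /ŋ/) is licensed in coda position; onsets are limited to one consonant).
Epenthesis after each stranded consonant: /j/ → /jo/.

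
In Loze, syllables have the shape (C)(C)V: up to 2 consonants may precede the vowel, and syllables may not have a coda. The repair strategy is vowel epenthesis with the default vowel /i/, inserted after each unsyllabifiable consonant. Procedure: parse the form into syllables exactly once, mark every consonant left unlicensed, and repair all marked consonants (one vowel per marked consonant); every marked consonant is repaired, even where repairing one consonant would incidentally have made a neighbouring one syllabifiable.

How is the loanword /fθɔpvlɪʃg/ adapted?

fθɔpivlɪʃigi

The consonants /p/, /ʃ/, /g/ cannot be parsed into a legal (C)(C)V syllable (no codas are permitted; onsets may contain at most 2 consonants).
Inserting the epenthetic vowel yields /p/ → /pi/, /ʃ/ → /ʃi/, /g/ → /gi/.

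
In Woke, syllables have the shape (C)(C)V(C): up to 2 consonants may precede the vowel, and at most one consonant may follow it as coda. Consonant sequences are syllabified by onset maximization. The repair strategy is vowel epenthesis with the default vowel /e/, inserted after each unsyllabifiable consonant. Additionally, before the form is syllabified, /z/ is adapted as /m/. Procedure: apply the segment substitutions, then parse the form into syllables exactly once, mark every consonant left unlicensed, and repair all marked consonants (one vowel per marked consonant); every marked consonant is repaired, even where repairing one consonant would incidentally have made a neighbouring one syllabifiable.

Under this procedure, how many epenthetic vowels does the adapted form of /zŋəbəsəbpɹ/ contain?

After substitution the input is /mŋəbəsəbpɹ/.
The unsyllabifiable consonants are /p/, /ɹ/; each receives one epenthetic vowel.

2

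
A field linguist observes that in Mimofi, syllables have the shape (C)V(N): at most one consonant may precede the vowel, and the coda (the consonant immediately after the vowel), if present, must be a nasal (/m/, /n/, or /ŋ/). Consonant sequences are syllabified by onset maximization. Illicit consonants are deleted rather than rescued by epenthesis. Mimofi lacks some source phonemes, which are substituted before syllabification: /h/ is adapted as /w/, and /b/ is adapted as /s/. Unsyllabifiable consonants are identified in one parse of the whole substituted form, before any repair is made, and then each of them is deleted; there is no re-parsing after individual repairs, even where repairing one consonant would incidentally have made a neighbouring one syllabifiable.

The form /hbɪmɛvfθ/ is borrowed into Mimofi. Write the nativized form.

sɪmɛ

Substitution: /h/ → /w/, /b/ → /s/, giving /wsɪmɛvfθ/.
The consonants /w/, /v/, /f/, /θ/ cannot be parsed into a legal (C)V(N) syllable (only a nasal (/m/, /n/, or /ŋ/) is licensed in coda position; onsets are limited to one consonant).
Deleting the stranded consonants removes /w/, /v/, /f/, /θ/.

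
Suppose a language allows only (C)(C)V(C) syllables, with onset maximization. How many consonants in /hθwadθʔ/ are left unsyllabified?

Syllabifying with onset maximization leaves /h/, /θ/, /ʔ/ stranded (at most one coda consonant is licensed; onsets may contain at most 2 consonants).

3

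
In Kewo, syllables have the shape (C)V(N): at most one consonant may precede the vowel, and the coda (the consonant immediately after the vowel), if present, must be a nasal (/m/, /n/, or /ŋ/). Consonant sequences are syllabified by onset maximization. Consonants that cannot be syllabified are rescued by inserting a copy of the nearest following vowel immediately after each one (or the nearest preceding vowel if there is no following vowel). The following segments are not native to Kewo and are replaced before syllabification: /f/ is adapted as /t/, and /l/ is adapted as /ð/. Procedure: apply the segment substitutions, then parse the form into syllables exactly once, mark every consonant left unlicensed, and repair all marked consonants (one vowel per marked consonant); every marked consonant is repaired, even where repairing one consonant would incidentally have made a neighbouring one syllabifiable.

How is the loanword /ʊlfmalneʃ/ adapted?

ʊðatamaðeneʃe

Substitution: /l/ → /ð/, /f/ → /t/, giving /ʊðtmaðneʃ/.
The consonants /ð/, /t/, /ð/, /ʃ/ cannot be parsed into a legal (C)V(N) syllable (only a nasal (/m/, /n/, or /ŋ/) is licensed in coda position; onsets are limited to one consonant).
Each unlicensed consonant becomes the onset of a new syllable: /ð/ → /ða/, /t/ → /ta/, /ð/ → /ðe/, /ʃ/ → /ʃe/.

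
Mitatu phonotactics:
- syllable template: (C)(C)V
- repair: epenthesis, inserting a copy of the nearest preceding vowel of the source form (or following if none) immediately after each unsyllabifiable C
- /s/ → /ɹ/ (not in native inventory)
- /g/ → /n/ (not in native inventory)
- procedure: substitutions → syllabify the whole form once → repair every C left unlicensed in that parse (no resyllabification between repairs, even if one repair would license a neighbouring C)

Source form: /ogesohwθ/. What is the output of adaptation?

oneɹohowoθo

Substitution: /g/ → /n/, /s/ → /ɹ/, giving /oneɹohwθ/.
The consonants /h/, /w/, /θ/ cannot be parsed into a legal (C)(C)V syllable (no codas are permitted; onsets may contain at most 2 consonants).
Inserting the epenthetic vowel yields /h/ → /ho/, /w/ → /wo/, /θ/ → /θo/.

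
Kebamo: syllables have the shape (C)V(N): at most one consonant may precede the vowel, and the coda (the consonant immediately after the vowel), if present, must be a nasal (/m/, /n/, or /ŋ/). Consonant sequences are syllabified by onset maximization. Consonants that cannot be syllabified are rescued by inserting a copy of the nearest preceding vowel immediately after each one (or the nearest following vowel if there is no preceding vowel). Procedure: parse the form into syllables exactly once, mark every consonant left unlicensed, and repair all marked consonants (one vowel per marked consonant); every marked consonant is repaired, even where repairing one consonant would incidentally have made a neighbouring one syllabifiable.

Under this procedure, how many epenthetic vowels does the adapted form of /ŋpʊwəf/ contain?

The unsyllabifiable consonants are /ŋ/, /f/; each receives one epenthetic vowel.

2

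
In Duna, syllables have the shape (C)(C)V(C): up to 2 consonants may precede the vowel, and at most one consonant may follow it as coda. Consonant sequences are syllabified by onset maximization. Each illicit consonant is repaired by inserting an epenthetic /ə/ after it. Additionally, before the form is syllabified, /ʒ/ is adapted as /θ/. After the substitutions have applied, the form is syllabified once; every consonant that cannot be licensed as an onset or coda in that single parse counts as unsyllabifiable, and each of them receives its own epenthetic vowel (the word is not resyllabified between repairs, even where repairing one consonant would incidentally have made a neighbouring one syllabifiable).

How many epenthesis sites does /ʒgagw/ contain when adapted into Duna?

After substitution the input is /θgagw/.
The unsyllabifiable consonants are /w/; each receives one epenthetic vowel.

1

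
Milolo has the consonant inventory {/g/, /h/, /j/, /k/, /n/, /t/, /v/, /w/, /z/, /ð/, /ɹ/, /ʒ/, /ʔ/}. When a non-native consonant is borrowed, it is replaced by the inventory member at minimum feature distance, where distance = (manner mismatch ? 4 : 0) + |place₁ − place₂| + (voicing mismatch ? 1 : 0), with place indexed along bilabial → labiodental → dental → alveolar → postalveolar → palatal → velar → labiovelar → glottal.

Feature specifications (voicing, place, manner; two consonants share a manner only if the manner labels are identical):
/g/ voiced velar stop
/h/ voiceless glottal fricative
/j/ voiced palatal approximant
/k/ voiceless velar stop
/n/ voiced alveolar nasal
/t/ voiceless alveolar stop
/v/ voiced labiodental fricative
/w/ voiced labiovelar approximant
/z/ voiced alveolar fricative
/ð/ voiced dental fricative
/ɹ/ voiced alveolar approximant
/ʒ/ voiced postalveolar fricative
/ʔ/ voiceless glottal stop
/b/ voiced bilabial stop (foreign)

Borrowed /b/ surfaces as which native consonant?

/t/ is closest: same manner (stop), place distance 3 (bilabial→alveolar), voicing differs (+1); total 4. Next closest is /v/ at distance 5.

t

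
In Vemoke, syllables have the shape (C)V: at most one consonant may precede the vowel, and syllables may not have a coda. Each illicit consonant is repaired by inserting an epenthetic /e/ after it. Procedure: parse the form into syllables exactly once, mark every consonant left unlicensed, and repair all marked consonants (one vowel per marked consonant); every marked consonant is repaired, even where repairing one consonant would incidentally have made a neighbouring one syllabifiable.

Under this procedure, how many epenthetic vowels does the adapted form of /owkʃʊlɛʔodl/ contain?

The unsyllabifiable consonants are /w/, /k/, /d/, /l/; each receives one epenthetic vowel.

4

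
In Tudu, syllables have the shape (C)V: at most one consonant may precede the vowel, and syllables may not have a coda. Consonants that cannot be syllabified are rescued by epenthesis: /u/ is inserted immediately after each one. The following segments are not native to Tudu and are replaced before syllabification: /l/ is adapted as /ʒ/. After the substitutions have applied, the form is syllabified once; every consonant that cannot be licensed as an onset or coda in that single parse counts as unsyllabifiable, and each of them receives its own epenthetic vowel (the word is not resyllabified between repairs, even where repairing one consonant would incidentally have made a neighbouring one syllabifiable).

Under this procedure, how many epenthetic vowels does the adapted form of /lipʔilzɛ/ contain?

After substitution the input is /ʒipʔiʒzɛ/.
The unsyllabifiable consonants are /p/, /ʒ/; each receives one epenthetic vowel.

2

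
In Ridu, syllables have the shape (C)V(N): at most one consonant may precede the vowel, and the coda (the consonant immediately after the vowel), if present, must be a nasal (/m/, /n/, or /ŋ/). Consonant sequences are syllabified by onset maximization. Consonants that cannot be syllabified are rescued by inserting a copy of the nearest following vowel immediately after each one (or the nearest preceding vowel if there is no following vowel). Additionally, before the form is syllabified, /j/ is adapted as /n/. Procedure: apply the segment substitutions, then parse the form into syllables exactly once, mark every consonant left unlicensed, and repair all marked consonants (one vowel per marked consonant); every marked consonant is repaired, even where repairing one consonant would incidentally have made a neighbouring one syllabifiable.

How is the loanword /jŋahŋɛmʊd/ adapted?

naŋahɛŋɛmʊdʊ

Substitution: /j/ → /n/, giving /nŋahŋɛmʊd/.
Under (C)V(N), the unsyllabifiable consonants are /n/, /h/, /d/ (only a nasal (/m/, /n/, or /ŋ/) is licensed in coda position; onsets are limited to one consonant).
Each unlicensed consonant becomes the onset of a new syllable: /n/ → /na/, /h/ → /hɛ/, /d/ → /dʊ/.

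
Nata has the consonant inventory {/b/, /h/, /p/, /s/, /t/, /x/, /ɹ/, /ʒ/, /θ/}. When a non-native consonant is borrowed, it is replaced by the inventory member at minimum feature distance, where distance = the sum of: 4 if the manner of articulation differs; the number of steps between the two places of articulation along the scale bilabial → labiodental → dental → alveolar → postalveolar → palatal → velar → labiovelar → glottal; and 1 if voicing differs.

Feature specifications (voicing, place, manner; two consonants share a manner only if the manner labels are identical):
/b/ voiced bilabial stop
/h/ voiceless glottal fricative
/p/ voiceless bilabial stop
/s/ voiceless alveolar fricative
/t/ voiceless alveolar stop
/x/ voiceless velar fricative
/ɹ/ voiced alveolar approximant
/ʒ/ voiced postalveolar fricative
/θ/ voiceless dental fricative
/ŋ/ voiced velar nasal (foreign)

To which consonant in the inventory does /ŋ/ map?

/x/ is closest: manner differs (nasal→fricative, +4), place distance 0 (velar→velar), voicing differs (+1); total 5. Next closest is /ʒ/ at distance 6.

x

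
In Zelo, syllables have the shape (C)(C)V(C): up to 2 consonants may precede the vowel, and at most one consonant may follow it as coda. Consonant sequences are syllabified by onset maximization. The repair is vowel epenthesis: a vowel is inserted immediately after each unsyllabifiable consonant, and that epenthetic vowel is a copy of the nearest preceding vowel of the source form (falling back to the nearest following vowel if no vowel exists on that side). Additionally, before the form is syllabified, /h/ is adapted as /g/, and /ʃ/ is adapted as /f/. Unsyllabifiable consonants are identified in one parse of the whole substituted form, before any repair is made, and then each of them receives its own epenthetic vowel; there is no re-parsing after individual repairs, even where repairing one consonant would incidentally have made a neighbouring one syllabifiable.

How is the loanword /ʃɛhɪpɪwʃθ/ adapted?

Substitution: /ʃ/ → /f/, /h/ → /g/, giving /fɛgɪpɪwfθ/.
The consonants /f/, /θ/ cannot be parsed into a legal (C)(C)V(C) syllable (at most one coda consonant is licensed; onsets may contain at most 2 consonants).
Epenthesis after each stranded consonant: /f/ → /fɪ/, /θ/ → /θɪ/.

fɛgɪpɪwfɪθɪ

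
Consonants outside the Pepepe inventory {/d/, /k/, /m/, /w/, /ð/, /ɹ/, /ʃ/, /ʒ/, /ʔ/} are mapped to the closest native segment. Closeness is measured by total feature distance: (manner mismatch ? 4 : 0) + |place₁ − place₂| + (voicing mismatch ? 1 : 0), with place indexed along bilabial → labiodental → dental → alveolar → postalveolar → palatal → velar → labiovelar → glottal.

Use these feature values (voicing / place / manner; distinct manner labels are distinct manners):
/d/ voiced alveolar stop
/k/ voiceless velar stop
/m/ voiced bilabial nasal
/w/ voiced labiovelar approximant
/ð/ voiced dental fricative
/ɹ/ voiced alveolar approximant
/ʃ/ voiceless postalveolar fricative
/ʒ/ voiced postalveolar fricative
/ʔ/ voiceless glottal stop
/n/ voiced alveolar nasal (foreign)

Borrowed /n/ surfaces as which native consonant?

m

/m/ is closest: same manner (nasal), place distance 3 (alveolar→bilabial), same voicing; total 3. Next closest is /d/ at distance 4.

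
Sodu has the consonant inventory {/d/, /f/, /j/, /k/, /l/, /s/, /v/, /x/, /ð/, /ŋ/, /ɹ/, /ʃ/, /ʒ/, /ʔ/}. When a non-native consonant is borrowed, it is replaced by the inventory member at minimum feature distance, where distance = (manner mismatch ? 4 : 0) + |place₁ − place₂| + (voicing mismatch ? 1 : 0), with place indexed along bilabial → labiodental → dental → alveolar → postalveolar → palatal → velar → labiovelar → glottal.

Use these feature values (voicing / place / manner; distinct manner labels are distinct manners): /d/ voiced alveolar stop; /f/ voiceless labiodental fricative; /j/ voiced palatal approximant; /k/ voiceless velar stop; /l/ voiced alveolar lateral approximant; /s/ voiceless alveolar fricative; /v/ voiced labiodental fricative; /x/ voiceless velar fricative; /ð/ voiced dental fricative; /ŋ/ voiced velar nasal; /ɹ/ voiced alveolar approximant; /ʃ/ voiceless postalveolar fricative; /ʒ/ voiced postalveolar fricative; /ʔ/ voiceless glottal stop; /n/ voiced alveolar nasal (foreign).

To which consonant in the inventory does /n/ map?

/ŋ/ is closest: same manner (nasal), place distance 3 (alveolar→velar), same voicing; total 3. Next closest is /d/ at distance 4.

ŋ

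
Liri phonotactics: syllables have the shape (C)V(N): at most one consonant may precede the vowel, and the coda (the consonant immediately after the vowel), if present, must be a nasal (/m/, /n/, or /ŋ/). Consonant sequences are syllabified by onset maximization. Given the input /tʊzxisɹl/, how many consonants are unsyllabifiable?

4

Under (C)V(N), the unsyllabifiable consonants are /z/, /s/, /ɹ/, /l/ (only a nasal (/m/, /n/, or /ŋ/) is licensed in coda position; onsets are limited to one consonant).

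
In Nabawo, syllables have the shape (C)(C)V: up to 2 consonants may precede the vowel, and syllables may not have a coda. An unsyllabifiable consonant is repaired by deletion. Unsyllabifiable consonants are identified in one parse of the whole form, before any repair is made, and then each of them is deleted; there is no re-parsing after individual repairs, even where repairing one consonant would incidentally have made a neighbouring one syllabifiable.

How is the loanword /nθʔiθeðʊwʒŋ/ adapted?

θʔiθeðʊ

The consonants /n/, /w/, /ʒ/, /ŋ/ cannot be parsed into a legal (C)(C)V syllable (no codas are permitted; onsets may contain at most 2 consonants).
Deleting the stranded consonants removes /n/, /w/, /ʒ/, /ŋ/.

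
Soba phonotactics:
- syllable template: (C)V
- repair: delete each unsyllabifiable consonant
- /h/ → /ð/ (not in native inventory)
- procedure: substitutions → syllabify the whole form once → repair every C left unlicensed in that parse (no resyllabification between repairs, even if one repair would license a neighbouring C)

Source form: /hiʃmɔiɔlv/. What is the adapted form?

ðimɔiɔ

Substitution: /h/ → /ð/, giving /ðiʃmɔiɔlv/.
Syllabifying with onset maximization leaves /ʃ/, /l/, /v/ stranded (no codas are permitted; onsets are limited to one consonant).
Deleting the stranded consonants removes /ʃ/, /l/, /v/.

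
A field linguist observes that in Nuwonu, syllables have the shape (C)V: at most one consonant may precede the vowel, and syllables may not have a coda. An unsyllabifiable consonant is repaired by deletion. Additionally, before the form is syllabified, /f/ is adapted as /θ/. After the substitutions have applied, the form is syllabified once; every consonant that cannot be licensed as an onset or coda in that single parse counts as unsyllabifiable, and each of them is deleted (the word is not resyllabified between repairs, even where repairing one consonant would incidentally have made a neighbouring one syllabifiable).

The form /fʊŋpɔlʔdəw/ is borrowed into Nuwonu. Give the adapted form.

θʊpɔdə

Substitution: /f/ → /θ/, giving /θʊŋpɔlʔdəw/.
Syllabifying with onset maximization leaves /ŋ/, /l/, /ʔ/, /w/ stranded (no codas are permitted; onsets are limited to one consonant).
Deletion applies to /ŋ/, /l/, /ʔ/, /w/.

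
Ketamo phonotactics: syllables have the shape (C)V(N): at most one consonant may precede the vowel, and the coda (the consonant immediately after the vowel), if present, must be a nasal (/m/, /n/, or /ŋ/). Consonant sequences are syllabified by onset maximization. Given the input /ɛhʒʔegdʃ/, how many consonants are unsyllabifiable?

The consonants /h/, /ʒ/, /g/, /d/, /ʃ/ cannot be parsed into a legal (C)V(N) syllable (only a nasal (/m/, /n/, or /ŋ/) is licensed in coda position; onsets are limited to one consonant).

5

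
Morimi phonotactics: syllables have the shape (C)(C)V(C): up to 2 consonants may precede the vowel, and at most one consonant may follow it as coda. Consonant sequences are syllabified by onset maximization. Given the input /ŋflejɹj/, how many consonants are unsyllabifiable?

3

The consonants /ŋ/, /ɹ/, /j/ cannot be parsed into a legal (C)(C)V(C) syllable (at most one coda consonant is licensed; onsets may contain at most 2 consonants).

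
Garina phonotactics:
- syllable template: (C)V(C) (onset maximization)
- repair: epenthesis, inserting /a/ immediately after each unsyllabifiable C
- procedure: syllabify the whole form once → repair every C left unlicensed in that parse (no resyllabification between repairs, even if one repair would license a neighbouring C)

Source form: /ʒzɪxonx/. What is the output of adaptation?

Syllabifying with onset maximization leaves /ʒ/, /x/ stranded (at most one coda consonant is licensed; onsets are limited to one consonant).
Epenthesis after each stranded consonant: /ʒ/ → /ʒa/, /x/ → /xa/.

ʒazɪxonxa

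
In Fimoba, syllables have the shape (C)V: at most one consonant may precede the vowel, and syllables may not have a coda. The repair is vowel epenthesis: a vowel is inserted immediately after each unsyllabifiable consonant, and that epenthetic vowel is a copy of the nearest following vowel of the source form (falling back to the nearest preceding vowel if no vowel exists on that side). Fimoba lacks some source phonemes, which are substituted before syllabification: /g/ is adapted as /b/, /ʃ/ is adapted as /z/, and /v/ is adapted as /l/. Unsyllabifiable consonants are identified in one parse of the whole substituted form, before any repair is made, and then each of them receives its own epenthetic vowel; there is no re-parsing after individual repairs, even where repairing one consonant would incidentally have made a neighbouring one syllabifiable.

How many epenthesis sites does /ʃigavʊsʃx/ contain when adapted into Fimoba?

After substitution the input is /zibalʊszx/.
The unsyllabifiable consonants are /s/, /z/, /x/; each receives one epenthetic vowel.

3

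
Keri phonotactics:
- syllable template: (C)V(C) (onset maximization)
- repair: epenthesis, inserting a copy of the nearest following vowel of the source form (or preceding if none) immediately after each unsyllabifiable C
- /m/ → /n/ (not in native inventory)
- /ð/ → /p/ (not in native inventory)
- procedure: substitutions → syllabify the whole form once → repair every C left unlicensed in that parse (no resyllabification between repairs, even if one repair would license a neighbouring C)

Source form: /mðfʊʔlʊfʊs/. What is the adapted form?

Substitution: /m/ → /n/, /ð/ → /p/, giving /npfʊʔlʊfʊs/.
Under (C)V(C), the unsyllabifiable consonants are /n/, /p/ (at most one coda consonant is licensed; onsets are limited to one consonant).
Each unlicensed consonant becomes the onset of a new syllable: /n/ → /nʊ/, /p/ → /pʊ/.

nʊpʊfʊʔlʊfʊs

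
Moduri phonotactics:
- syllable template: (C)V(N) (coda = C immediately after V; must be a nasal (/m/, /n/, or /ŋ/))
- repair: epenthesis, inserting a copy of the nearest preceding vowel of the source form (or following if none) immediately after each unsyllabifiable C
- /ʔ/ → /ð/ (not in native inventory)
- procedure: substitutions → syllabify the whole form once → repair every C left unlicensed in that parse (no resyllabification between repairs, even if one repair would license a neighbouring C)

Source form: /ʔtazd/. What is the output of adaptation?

Substitution: /ʔ/ → /ð/, giving /ðtazd/.
The consonants /ð/, /z/, /d/ cannot be parsed into a legal (C)V(N) syllable (only a nasal (/m/, /n/, or /ŋ/) is licensed in coda position; onsets are limited to one consonant).
Inserting the epenthetic vowel yields /ð/ → /ða/, /z/ → /za/, /d/ → /da/.

ðatazada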